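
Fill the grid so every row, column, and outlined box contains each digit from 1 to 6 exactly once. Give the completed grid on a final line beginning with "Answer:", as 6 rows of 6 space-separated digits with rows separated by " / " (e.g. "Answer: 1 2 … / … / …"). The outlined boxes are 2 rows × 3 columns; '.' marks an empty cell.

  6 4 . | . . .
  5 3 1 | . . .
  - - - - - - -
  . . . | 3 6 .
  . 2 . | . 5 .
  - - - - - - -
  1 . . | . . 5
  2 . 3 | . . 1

Step 1. [r5c3∈{4,6}] in box 5, 4 fits only at r5c3 ⇒ r5c3=4.
Step 2. [r4c6∈{4}] only 4 remains possible at r4c6, so r4c6=4.
Step 3. [r1c5∈{1,2,3}] across col 5, 1 lands solely at r1c5. So r1c5=1.
Step 4. [r2c6∈{2,6}] r2c6 is the only open cell in col 6 admitting 6. So r2c6=6.
Step 5. [r5c2∈{6}] only 6 remains possible at r5c2, so r5c2=6.
Step 6. [r5c4∈{2}] only 2 remains possible at r5c4, so r5c4=2.
Step 7. [r2c5∈{2,4}] in row 2, 2 fits only at r2c5. So r2c5=2.
Step 8. [r6c2∈{5}] r6c2's peers cover all but 5, so r6c2=5.
Step 9. [r2c4∈{4}] only 4 remains possible at r2c4 ⇒ r2c4=4.
Step 10. [r3c6∈{2}] nothing but 2 survives at r3c6, so r3c6=2.
Step 11. [r3c1∈{4}] r3c1 has the single candidate 4. So r3c1=4.
Step 12. [r4c3∈{6}] only 6 remains possible at r4c3, so r4c3=6.
Step 13. [r1c4∈{5}] r1c4 is down to just 5. So r1c4=5.
Step 14. [r3c3∈{5}] r3c3 is down to just 5, so r3c3=5.
Step 15. [r4c4∈{1}] r4c4 has the single candidate 1. So r4c4=1.
Step 16. [r6c4∈{6}] nothing but 6 survives at r6c4 ⇒ r6c4=6.
Step 17. [r6c5∈{4}] r6c5's peers cover all but 4, so r6c5=4.
Step 18. [r5c5∈{3}] r5c5 has the single candidate 3 ⇒ r5c5=3.
Step 19. [r3c2∈{1}] only 1 remains possible at r3c2 ⇒ r3c2=1.
Step 20. [r4c1∈{3}] nothing but 3 survives at r4c1. So r4c1=3.
Step 21. [r1c6∈{3}] nothing but 3 survives at r1c6, so r1c6=3.
Step 22. [r1c3∈{2}] r1c3 has the single candidate 2 ⇒ r1c3=2.

Answer: 6 4 2 5 1 3 / 5 3 1 4 2 6 / 4 1 5 3 6 2 / 3 2 6 1 5 4 / 1 6 4 2 3 5 / 2 5 3 6 4 1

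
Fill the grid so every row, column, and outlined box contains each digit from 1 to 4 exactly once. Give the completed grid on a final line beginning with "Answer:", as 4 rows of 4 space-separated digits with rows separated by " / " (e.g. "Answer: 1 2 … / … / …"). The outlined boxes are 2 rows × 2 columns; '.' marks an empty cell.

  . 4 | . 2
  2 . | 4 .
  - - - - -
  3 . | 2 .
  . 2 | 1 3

Step 1. [r3c2∈{1}] r3c2 has the single candidate 1 ⇒ r3c2=1.
Step 2. [r2c2∈{3}] only 3 remains possible at r2c2, so r2c2=3.
Step 3. [r1c3∈{3}] nothing but 3 survives at r1c3 ⇒ r1c3=3.
Step 4. [r4c1∈{4}] only 4 remains possible at r4c1, so r4c1=4.
Step 5. [r1c1∈{1}] r1c1's peers cover all but 1, so r1c1=1.
Step 6. [r3c4∈{4}] r3c4 is down to just 4 ⇒ r3c4=4.
Step 7. [r2c4∈{1}] r2c4's peers cover all but 1, so r2c4=1.

Answer: 1 4 3 2 / 2 3 4 1 / 3 1 2 4 / 4 2 1 3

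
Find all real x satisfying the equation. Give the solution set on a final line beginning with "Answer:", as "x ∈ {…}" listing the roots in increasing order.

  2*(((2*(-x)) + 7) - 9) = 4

Step 1. [2*(((2*(-x)) + 7) - 9) = 4] LHS = 2·(…); ÷2 both sides. So div: ((2*(-x)) + 7) - 9 = 2.
Step 2. [((2*(-x)) + 7) - 9 = 2] -9 is outermost — add 9 both sides ⇒ sub: (2*(-x)) + 7 = 11.
Step 3. [(2*(-x)) + 7 = 11] 7 comes off first (subtract 7), so sub: 2*(-x) = 4.
Step 4. [2*(-x) = 4] 2·(inner) — divide through by 2 ⇒ div: -x = 2.
Step 5. [-x = 2] LHS negated; negate both sides. So neg: x = -2.

Answer: x ∈ {-2}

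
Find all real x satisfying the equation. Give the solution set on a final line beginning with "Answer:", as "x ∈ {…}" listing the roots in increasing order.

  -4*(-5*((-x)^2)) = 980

Step 1. [-4*(-5*((-x)^2)) = 980] LHS = -4·(…); ÷-4 both sides, so div: -5*((-x)^2) = -245.
Step 2. [-5*((-x)^2) = -245] leading coefficient -5: divide by -5. So div: (-x)^2 = 49.
Step 3. [(-x)^2 = 49] √ both sides: 49 ≥ 0 gives two branches. So sqrt: -x = 7 or -7.
Step 4. [-x = 7 or -7] LHS negated; negate both sides, so neg: x = -7 or 7.

Answer: x ∈ {-7, 7}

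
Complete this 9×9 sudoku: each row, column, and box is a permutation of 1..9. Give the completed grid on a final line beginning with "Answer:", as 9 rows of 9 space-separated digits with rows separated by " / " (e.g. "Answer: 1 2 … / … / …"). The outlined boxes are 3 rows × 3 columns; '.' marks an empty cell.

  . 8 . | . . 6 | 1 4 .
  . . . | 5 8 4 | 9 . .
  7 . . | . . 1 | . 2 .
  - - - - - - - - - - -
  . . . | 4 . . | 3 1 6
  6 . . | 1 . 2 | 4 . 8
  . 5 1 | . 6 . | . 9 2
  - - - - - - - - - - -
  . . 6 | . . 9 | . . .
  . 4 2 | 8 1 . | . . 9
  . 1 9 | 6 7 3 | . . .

Step 1. [r2c3∈{3}] r2c3's peers cover all but 3. So r2c3=3.
Step 2. [r7c2∈{3,7}] box 7 places 7 nowhere but r7c2. So r7c2=7.
Step 3. [r5c8∈{5,7}] across box 6, 5 lands solely at r5c8 ⇒ r5c8=5.
Step 4. [r1c4∈{2,3,7,9}] across box 2, 7 lands solely at r1c4. So r1c4=7.
Step 5. [r4c3∈{7,8}] in col 3, 8 fits only at r4c3. So r4c3=8.
Step 6. [r3c7∈{5,6,8}] r3c7 is the only open cell in row 3 admitting 8. So r3c7=8.
Step 7. [r3c4∈{3,9}] 9 has one home in col 4: r3c4. So r3c4=9.
Step 8. [r8c6∈{5}] nothing but 5 survives at r8c6. So r8c6=5.
Step 9. [r7c9∈{1,3,4,5}] 1 has one home in row 7: r7c9, so r7c9=1.
Step 10. [r1c1∈{2,5,9}] row 1 places 9 nowhere but r1c1, so r1c1=9.
Step 11. [r8c1∈{3}] r8c1 has the single candidate 3 ⇒ r8c1=3.
Step 12. [r2c8∈{6,7}] 6 has one home in box 3: r2c8 ⇒ r2c8=6.
Step 13. [r3c5∈{3}] r3c5 has the single candidate 3 ⇒ r3c5=3.
Step 14. [r3c9∈{5}] only 5 remains possible at r3c9 ⇒ r3c9=5.
Step 15. [r5c5∈{9}] r5c5 is down to just 9, so r5c5=9.
Step 16. [r7c4∈{2}] only 2 remains possible at r7c4 ⇒ r7c4=2.
Step 17. [r9c8∈{8}] r9c8 has the single candidate 8. So r9c8=8.
Step 18. [r9c1∈{5}] r9c1 is down to just 5 ⇒ r9c1=5.
Step 19. [r4c1∈{2}] nothing but 2 survives at r4c1 ⇒ r4c1=2.
Step 20. [r6c7∈{7}] r6c7 is down to just 7, so r6c7=7.
Step 21. [r6c1∈{4}] nothing but 4 survives at r6c1 ⇒ r6c1=4.
Step 22. [r1c9∈{3}] nothing but 3 survives at r1c9. So r1c9=3.
Step 23. [r7c8∈{3}] r7c8's peers cover all but 3. So r7c8=3.
Step 24. [r3c2∈{6}] only 6 remains possible at r3c2. So r3c2=6.
Step 25. [r2c9∈{7}] r2c9 is down to just 7. So r2c9=7.
Step 26. [r9c9∈{4}] nothing but 4 survives at r9c9, so r9c9=4.
Step 27. [r1c3∈{5}] nothing but 5 survives at r1c3, so r1c3=5.
Step 28. [r5c3∈{7}] nothing but 7 survives at r5c3. So r5c3=7.
Step 29. [r2c2∈{2}] r2c2's peers cover all but 2. So r2c2=2.
Step 30. [r3c3∈{4}] nothing but 4 survives at r3c3, so r3c3=4.
Step 31. [r8c7∈{6}] nothing but 6 survives at r8c7, so r8c7=6.
Step 32. [r7c7∈{5}] r7c7 has the single candidate 5 ⇒ r7c7=5.
Step 33. [r7c5∈{4}] r7c5's peers cover all but 4, so r7c5=4.
Step 34. [r4c5∈{5}] r4c5's peers cover all but 5. So r4c5=5.
Step 35. [r5c2∈{3}] only 3 remains possible at r5c2 ⇒ r5c2=3.
Step 36. [r7c1∈{8}] r7c1 is down to just 8, so r7c1=8.
Step 37. [r4c6∈{7}] only 7 remains possible at r4c6. So r4c6=7.
Step 38. [r4c2∈{9}] nothing but 9 survives at r4c2, so r4c2=9.
Step 39. [r9c7∈{2}] r9c7's peers cover all but 2. So r9c7=2.
Step 40. [r8c8∈{7}] r8c8's peers cover all but 7, so r8c8=7.
Step 41. [r6c4∈{3}] nothing but 3 survives at r6c4 ⇒ r6c4=3.
Step 42. [r6c6∈{8}] r6c6 is down to just 8 ⇒ r6c6=8.
Step 43. [r1c5∈{2}] r1c5's peers cover all but 2, so r1c5=2.
Step 44. [r2c1∈{1}] nothing but 1 survives at r2c1, so r2c1=1.

Answer: 9 8 5 7 2 6 1 4 3 / 1 2 3 5 8 4 9 6 7 / 7 6 4 9 3 1 8 2 5 / 2 9 8 4 5 7 3 1 6 / 6 3 7 1 9 2 4 5 8 / 4 5 1 3 6 8 7 9 2 / 8 7 6 2 4 9 5 3 1 / 3 4 2 8 1 5 6 7 9 / 5 1 9 6 7 3 2 8 4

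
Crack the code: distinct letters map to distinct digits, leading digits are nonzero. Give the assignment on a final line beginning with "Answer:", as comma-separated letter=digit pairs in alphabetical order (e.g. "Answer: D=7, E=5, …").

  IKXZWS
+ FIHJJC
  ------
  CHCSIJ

Step 1. [col 1: S + C ≡ J (mod 10)] several values work for S in column 1 (S + C ≡ J (mod 10), carry-in 0); try S=4 ⇒ S=4.
Step 2. [col 1: S + C ≡ J (mod 10)] several values work for C in column 1 (S + C ≡ J (mod 10), carry-in 0); try C=7, so C=7.
Step 3. [col 1: S + C ≡ J (mod 10)] from column 1 (S=4, C=7, carry-in 0, digits 4,7 already taken and all letters distinct): J must equal 1 ⇒ J=1.
Step 4. [col 2: W + J ≡ I (mod 10)] no forcing yet in column 2 (carry-in 1); W=0 is free and consistent — try it. So W=0.
Step 5. [col 2: W + J ≡ I (mod 10)] in column 2 we have W+J≡I with carry-in 1; given W=0, J=1 and digits 0,1,4,7 already taken and all letters distinct, that pins I to 2, so I=2.
Step 6. [col 3: Z + J ≡ S (mod 10)] in column 3 we have Z+J≡S with carry-in 0; given J=1, S=4 and digits 0,1,2,4,7 already taken and all letters distinct, that pins Z to 3. So Z=3.
Step 7. [col 4: X + H ≡ C (mod 10)] several values work for X in column 4 (X + H ≡ C (mod 10), carry-in 0); try X=8. So X=8.
Step 8. [col 4: X + H ≡ C (mod 10)] column 4: given X=8, C=7, carry-in 0, and digits 0,1,2,3,4,7,8 already taken and all letters distinct, X+H≡C (mod 10) forces H=9. So H=9.
Step 9. [col 5: K + I ≡ H (mod 10)] from column 5 (I=2, H=9, carry-in 1, digits 0,1,2,3,4,7,8,9 already taken and all letters distinct): K must equal 6, so K=6.
Step 10. [col 6: I + F ≡ C (mod 10)] in column 6 we have I+F≡C with carry-in 0; given I=2, C=7 and digits 0,1,2,3,4,6,7,8,9 already taken and all letters distinct, that pins F to 5, so F=5.

Answer: C=7, F=5, H=9, I=2, J=1, K=6, S=4, W=0, X=8, Z=3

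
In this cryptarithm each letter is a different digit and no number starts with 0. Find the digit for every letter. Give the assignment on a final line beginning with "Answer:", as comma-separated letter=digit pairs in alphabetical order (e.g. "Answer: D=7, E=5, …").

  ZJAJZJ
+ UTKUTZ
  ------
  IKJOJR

Step 1. [col 1: J + Z ≡ R (mod 10)] several values work for Z in column 1 (J + Z ≡ R (mod 10), carry-in 0); try Z=5. So Z=5.
Step 2. [col 1: J + Z ≡ R (mod 10)] several values work for J in column 1 (J + Z ≡ R (mod 10), carry-in 0); try J=9 ⇒ J=9.
Step 3. [col 1: J + Z ≡ R (mod 10)] in column 1 we have J+Z≡R with carry-in 0; given J=9, Z=5 and digits 5,9 already taken and all letters distinct, that pins R to 4. So R=4.
Step 4. [col 2: Z + T ≡ J (mod 10)] in column 2 we have Z+T≡J with carry-in 1; given Z=5, J=9 and digits 4,5,9 already taken and all letters distinct, that pins T to 3, so T=3.
Step 5. [col 3: J + U ≡ O (mod 10)] column 3 (J + U ≡ O (mod 10), carry-in 0) doesn't pin O yet; pick O=0 and continue ⇒ O=0.
Step 6. [col 3: J + U ≡ O (mod 10)] in column 3 we have J+U≡O with carry-in 0; given J=9, O=0 and digits 0,3,4,5,9 already taken and all letters distinct, that pins U to 1. So U=1.
Step 7. [col 4: A + K ≡ J (mod 10)] column 4 (A + K ≡ J (mod 10), carry-in 1) doesn't pin A yet; pick A=6 and continue, so A=6.
Step 8. [col 4: A + K ≡ J (mod 10)] from column 4 (A=6, J=9, carry-in 1, digits 0,1,3,4,5,6,9 already taken and all letters distinct): K must equal 2 ⇒ K=2.
Step 9. [col 6: Z + U ≡ I (mod 10)] column 6 reads Z+U+carry(1)=I with Z=5, U=1; with digits 0,1,2,3,4,5,6,9 already taken and all letters distinct, the only value for I is 7, so I=7.

Answer: A=6, I=7, J=9, K=2, O=0, R=4, T=3, U=1, Z=5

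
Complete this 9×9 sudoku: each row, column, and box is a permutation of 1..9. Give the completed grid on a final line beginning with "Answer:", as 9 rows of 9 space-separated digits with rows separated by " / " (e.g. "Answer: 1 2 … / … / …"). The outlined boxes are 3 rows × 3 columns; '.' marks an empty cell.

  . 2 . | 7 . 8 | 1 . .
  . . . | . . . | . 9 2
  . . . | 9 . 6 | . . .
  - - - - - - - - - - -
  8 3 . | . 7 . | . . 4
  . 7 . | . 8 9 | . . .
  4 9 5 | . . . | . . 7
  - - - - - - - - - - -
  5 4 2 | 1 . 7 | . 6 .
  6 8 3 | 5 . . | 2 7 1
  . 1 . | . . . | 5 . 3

Step 1. [r3c5∈{1,2,3,4,5}] r3c5 is the only open cell in row 3 admitting 2 ⇒ r3c5=2.
Step 2. [r9c8∈{4,8}] across box 9, 4 lands solely at r9c8. So r9c8=4.
Step 3. [r4c6∈{1,2,5}] box 5 places 5 nowhere but r4c6 ⇒ r4c6=5.
Step 4. [r2c2∈{5,6}] col 2 places 6 nowhere but r2c2. So r2c2=6.
Step 5. [r5c4∈{2,3,4,6}] across row 5, 4 lands solely at r5c4 ⇒ r5c4=4.
Step 6. [r2c4∈{3}] r2c4's peers cover all but 3. So r2c4=3.
Step 7. [r6c6∈{1,2,3}] across col 6, 3 lands solely at r6c6 ⇒ r6c6=3.
Step 8. [r2c6∈{1,4}] r2c6 is the only open cell in col 6 admitting 1. So r2c6=1.
Step 9. [r2c1∈{7}] r2c1 has the single candidate 7. So r2c1=7.
Step 10. [r7c9∈{8,9}] 9 has one home in col 9: r7c9. So r7c9=9.
Step 11. [r3c9∈{5,8}] in col 9, 8 fits only at r3c9 ⇒ r3c9=8.
Step 12. [r6c8∈{1,2,8}] across col 8, 8 lands solely at r6c8, so r6c8=8.
Step 13. [r6c7∈{6}] only 6 remains possible at r6c7. So r6c7=6.
Step 14. [r2c7∈{4}] nothing but 4 survives at r2c7 ⇒ r2c7=4.
Step 15. [r1c5∈{4,5}] box 2 places 4 nowhere but r1c5 ⇒ r1c5=4.
Step 16. [r4c4∈{2,6}] box 5 places 6 nowhere but r4c4 ⇒ r4c4=6.
Step 17. [r4c3∈{1}] nothing but 1 survives at r4c3, so r4c3=1.
Step 18. [r5c8∈{1,2,3,5}] r5c8 is the only open cell in row 5 admitting 1 ⇒ r5c8=1.
Step 19. [r9c1∈{9}] r9c1's peers cover all but 9. So r9c1=9.
Step 20. [r1c1∈{3}] only 3 remains possible at r1c1. So r1c1=3.
Step 21. [r3c8∈{3,5}] across col 8, 3 lands solely at r3c8 ⇒ r3c8=3.
Step 22. [r5c9∈{5}] nothing but 5 survives at r5c9 ⇒ r5c9=5.
Step 23. [r9c6∈{2}] r9c6 has the single candidate 2, so r9c6=2.
Step 24. [r8c6∈{4}] only 4 remains possible at r8c6. So r8c6=4.
Step 25. [r9c3∈{7}] r9c3 is down to just 7. So r9c3=7.
Step 26. [r1c9∈{6}] only 6 remains possible at r1c9. So r1c9=6.
Step 27. [r6c4∈{2}] only 2 remains possible at r6c4. So r6c4=2.
Step 28. [r3c7∈{7}] r3c7 is down to just 7 ⇒ r3c7=7.
Step 29. [r5c7∈{3}] only 3 remains possible at r5c7 ⇒ r5c7=3.
Step 30. [r2c3∈{8}] r2c3 has the single candidate 8. So r2c3=8.
Step 31. [r3c1∈{1}] r3c1 has the single candidate 1 ⇒ r3c1=1.
Step 32. [r3c3∈{4}] r3c3 is down to just 4 ⇒ r3c3=4.
Step 33. [r1c8∈{5}] r1c8's peers cover all but 5, so r1c8=5.
Step 34. [r9c5∈{6}] r9c5 is down to just 6, so r9c5=6.
Step 35. [r1c3∈{9}] r1c3's peers cover all but 9. So r1c3=9.
Step 36. [r4c7∈{9}] only 9 remains possible at r4c7, so r4c7=9.
Step 37. [r7c5∈{3}] nothing but 3 survives at r7c5, so r7c5=3.
Step 38. [r3c2∈{5}] nothing but 5 survives at r3c2 ⇒ r3c2=5.
Step 39. [r7c7∈{8}] only 8 remains possible at r7c7. So r7c7=8.
Step 40. [r5c3∈{6}] only 6 remains possible at r5c3 ⇒ r5c3=6.
Step 41. [r8c5∈{9}] r8c5 has the single candidate 9. So r8c5=9.
Step 42. [r5c1∈{2}] only 2 remains possible at r5c1, so r5c1=2.
Step 43. [r4c8∈{2}] only 2 remains possible at r4c8. So r4c8=2.
Step 44. [r6c5∈{1}] r6c5's peers cover all but 1, so r6c5=1.
Step 45. [r2c5∈{5}] r2c5 has the single candidate 5. So r2c5=5.
Step 46. [r9c4∈{8}] nothing but 8 survives at r9c4. So r9c4=8.

Answer: 3 2 9 7 4 8 1 5 6 / 7 6 8 3 5 1 4 9 2 / 1 5 4 9 2 6 7 3 8 / 8 3 1 6 7 5 9 2 4 / 2 7 6 4 8 9 3 1 5 / 4 9 5 2 1 3 6 8 7 / 5 4 2 1 3 7 8 6 9 / 6 8 3 5 9 4 2 7 1 / 9 1 7 8 6 2 5 4 3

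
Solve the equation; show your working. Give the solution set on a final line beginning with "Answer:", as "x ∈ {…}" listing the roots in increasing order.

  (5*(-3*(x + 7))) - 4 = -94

Step 1. [(5*(-3*(x + 7))) - 4 = -94] -4 is outermost — add 4 both sides. So sub: 5*(-3*(x + 7)) = -90.
Step 2. [5*(-3*(x + 7)) = -90] LHS = 5·(…); ÷5 both sides. So div: -3*(x + 7) = -18.
Step 3. [-3*(x + 7) = -18] -3 out front; divide by -3, so div: x + 7 = 6.
Step 4. [x + 7 = 6] peel the +7: subtract 7 from each side ⇒ sub: x = -1.

Answer: x ∈ {-1}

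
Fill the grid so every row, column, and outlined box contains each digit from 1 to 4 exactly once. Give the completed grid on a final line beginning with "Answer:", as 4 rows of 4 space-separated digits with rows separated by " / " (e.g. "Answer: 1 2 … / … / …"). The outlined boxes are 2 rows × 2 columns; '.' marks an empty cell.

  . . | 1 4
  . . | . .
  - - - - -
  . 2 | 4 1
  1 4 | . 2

Step 1. [r1c2∈{3}] only 3 remains possible at r1c2. So r1c2=3.
Step 2. [r2c3∈{2,3}] across col 3, 2 lands solely at r2c3 ⇒ r2c3=2.
Step 3. [r4c3∈{3}] only 3 remains possible at r4c3. So r4c3=3.
Step 4. [r1c1∈{2}] only 2 remains possible at r1c1, so r1c1=2.
Step 5. [r2c4∈{3}] nothing but 3 survives at r2c4. So r2c4=3.
Step 6. [r3c1∈{3}] nothing but 3 survives at r3c1 ⇒ r3c1=3.
Step 7. [r2c2∈{1}] only 1 remains possible at r2c2. So r2c2=1.
Step 8. [r2c1∈{4}] only 4 remains possible at r2c1 ⇒ r2c1=4.

Answer: 2 3 1 4 / 4 1 2 3 / 3 2 4 1 / 1 4 3 2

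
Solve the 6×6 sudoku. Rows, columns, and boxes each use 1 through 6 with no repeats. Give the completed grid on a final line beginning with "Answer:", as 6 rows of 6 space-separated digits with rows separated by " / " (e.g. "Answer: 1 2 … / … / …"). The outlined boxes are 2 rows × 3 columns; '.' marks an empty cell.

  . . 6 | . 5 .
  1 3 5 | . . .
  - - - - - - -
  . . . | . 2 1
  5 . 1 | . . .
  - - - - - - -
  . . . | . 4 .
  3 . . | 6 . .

Step 1. [r5c3∈{2}] r5c3's peers cover all but 2. So r5c3=2.
Step 2. [r4c5∈{3,6}] col 5 places 3 nowhere but r4c5. So r4c5=3.
Step 3. [r4c4∈{4}] r4c4's peers cover all but 4, so r4c4=4.
Step 4. [r1c1∈{2,4}] r1c1 is the only open cell in col 1 admitting 2 ⇒ r1c1=2.
Step 5. [r1c2∈{4}] nothing but 4 survives at r1c2. So r1c2=4.
Step 6. [r3c2∈{6}] nothing but 6 survives at r3c2. So r3c2=6.
Step 7. [r6c5∈{1}] nothing but 1 survives at r6c5. So r6c5=1.
Step 8. [r1c6∈{3}] r1c6's peers cover all but 3, so r1c6=3.
Step 9. [r5c6∈{5}] r5c6 is down to just 5, so r5c6=5.
Step 10. [r2c6∈{2,4,6}] in row 2, 4 fits only at r2c6. So r2c6=4.
Step 11. [r3c1∈{4}] r3c1 has the single candidate 4. So r3c1=4.
Step 12. [r3c3∈{3}] r3c3 is down to just 3. So r3c3=3.
Step 13. [r3c4∈{5}] r3c4's peers cover all but 5 ⇒ r3c4=5.
Step 14. [r4c6∈{6}] nothing but 6 survives at r4c6 ⇒ r4c6=6.
Step 15. [r4c2∈{2}] nothing but 2 survives at r4c2 ⇒ r4c2=2.
Step 16. [r6c6∈{2}] nothing but 2 survives at r6c6. So r6c6=2.
Step 17. [r1c4∈{1}] r1c4 has the single candidate 1, so r1c4=1.
Step 18. [r5c4∈{3}] r5c4 is down to just 3 ⇒ r5c4=3.
Step 19. [r6c2∈{5}] r6c2's peers cover all but 5, so r6c2=5.
Step 20. [r2c4∈{2}] nothing but 2 survives at r2c4 ⇒ r2c4=2.
Step 21. [r6c3∈{4}] nothing but 4 survives at r6c3. So r6c3=4.
Step 22. [r5c1∈{6}] only 6 remains possible at r5c1 ⇒ r5c1=6.
Step 23. [r5c2∈{1}] only 1 remains possible at r5c2 ⇒ r5c2=1.
Step 24. [r2c5∈{6}] only 6 remains possible at r2c5 ⇒ r2c5=6.

Answer: 2 4 6 1 5 3 / 1 3 5 2 6 4 / 4 6 3 5 2 1 / 5 2 1 4 3 6 / 6 1 2 3 4 5 / 3 5 4 6 1 2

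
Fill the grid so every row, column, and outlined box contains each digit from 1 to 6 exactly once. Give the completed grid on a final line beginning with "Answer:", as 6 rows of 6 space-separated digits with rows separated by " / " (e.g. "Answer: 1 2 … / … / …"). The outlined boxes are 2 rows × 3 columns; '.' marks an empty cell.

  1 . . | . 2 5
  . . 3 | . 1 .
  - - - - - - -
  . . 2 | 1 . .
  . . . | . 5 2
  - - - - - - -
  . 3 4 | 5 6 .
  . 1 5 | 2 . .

Step 1. [r1c3∈{6}] nothing but 6 survives at r1c3, so r1c3=6.
Step 2. [r1c2∈{4}] nothing but 4 survives at r1c2. So r1c2=4.
Step 3. [r4c2∈{6}] r4c2 has the single candidate 6. So r4c2=6.
Step 4. [r3c6∈{3,4,6}] 6 has one home in row 3: r3c6 ⇒ r3c6=6.
Step 5. [r6c6∈{3,4}] across col 6, 3 lands solely at r6c6, so r6c6=3.
Step 6. [r3c5∈{3,4}] across col 5, 3 lands solely at r3c5, so r3c5=3.
Step 7. [r4c4∈{4}] nothing but 4 survives at r4c4, so r4c4=4.
Step 8. [r3c2∈{5}] nothing but 5 survives at r3c2, so r3c2=5.
Step 9. [r2c2∈{2}] only 2 remains possible at r2c2. So r2c2=2.
Step 10. [r5c1∈{2}] nothing but 2 survives at r5c1 ⇒ r5c1=2.
Step 11. [r3c1∈{4}] only 4 remains possible at r3c1. So r3c1=4.
Step 12. [r1c4∈{3}] nothing but 3 survives at r1c4, so r1c4=3.
Step 13. [r4c1∈{3}] nothing but 3 survives at r4c1, so r4c1=3.
Step 14. [r2c6∈{4}] r2c6 has the single candidate 4, so r2c6=4.
Step 15. [r2c4∈{6}] only 6 remains possible at r2c4 ⇒ r2c4=6.
Step 16. [r4c3∈{1}] nothing but 1 survives at r4c3, so r4c3=1.
Step 17. [r5c6∈{1}] nothing but 1 survives at r5c6. So r5c6=1.
Step 18. [r6c5∈{4}] r6c5 has the single candidate 4 ⇒ r6c5=4.
Step 19. [r2c1∈{5}] r2c1's peers cover all but 5. So r2c1=5.
Step 20. [r6c1∈{6}] only 6 remains possible at r6c1 ⇒ r6c1=6.

Answer: 1 4 6 3 2 5 / 5 2 3 6 1 4 / 4 5 2 1 3 6 / 3 6 1 4 5 2 / 2 3 4 5 6 1 / 6 1 5 2 4 3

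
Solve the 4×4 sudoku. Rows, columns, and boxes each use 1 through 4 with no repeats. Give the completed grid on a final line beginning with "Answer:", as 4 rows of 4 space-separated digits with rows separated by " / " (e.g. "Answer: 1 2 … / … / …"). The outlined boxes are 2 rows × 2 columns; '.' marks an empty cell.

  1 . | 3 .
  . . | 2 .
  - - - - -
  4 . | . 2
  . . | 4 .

Step 1. [r3c2∈{1,3}] in row 3, 3 fits only at r3c2, so r3c2=3.
Step 2. [r2c2∈{4}] r2c2's peers cover all but 4 ⇒ r2c2=4.
Step 3. [r4c2∈{1,2}] col 2 places 1 nowhere but r4c2. So r4c2=1.
Step 4. [r2c1∈{3}] r2c1 is down to just 3. So r2c1=3.
Step 5. [r2c4∈{1}] r2c4 is down to just 1, so r2c4=1.
Step 6. [r1c2∈{2}] r1c2 is down to just 2. So r1c2=2.
Step 7. [r4c1∈{2}] r4c1 is down to just 2 ⇒ r4c1=2.
Step 8. [r4c4∈{3}] nothing but 3 survives at r4c4 ⇒ r4c4=3.
Step 9. [r3c3∈{1}] only 1 remains possible at r3c3 ⇒ r3c3=1.
Step 10. [r1c4∈{4}] r1c4 is down to just 4. So r1c4=4.

Answer: 1 2 3 4 / 3 4 2 1 / 4 3 1 2 / 2 1 4 3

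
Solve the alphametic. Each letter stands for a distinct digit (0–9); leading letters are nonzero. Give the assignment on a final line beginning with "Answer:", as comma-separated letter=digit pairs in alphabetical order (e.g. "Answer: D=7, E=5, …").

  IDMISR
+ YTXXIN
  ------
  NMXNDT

Step 1. [col 1: R + N ≡ T (mod 10)] N=5 is one option consistent with column 1 (R + N ≡ T (mod 10), carry-in 0) — take it. So N=5.
Step 2. [col 1: R + N ≡ T (mod 10)] column 1 (R + N ≡ T (mod 10), carry-in 0) doesn't pin T yet; pick T=2 and continue. So T=2.
Step 3. [col 1: R + N ≡ T (mod 10)] column 1 reads R+N+carry(0)=T with N=5, T=2; with digits 2,5 already taken and all letters distinct, the only value for R is 7 ⇒ R=7.
Step 4. [col 2: S + I ≡ D (mod 10)] D=8 is one option consistent with column 2 (S + I ≡ D (mod 10), carry-in 1) — take it ⇒ D=8.
Step 5. [col 2: S + I ≡ D (mod 10)] column 2 (S + I ≡ D (mod 10), carry-in 1) doesn't pin I yet; pick I=1 and continue, so I=1.
Step 6. [col 2: S + I ≡ D (mod 10)] column 2 reads S+I+carry(1)=D with I=1, D=8; with digits 1,2,5,7,8 already taken and all letters distinct, the only value for S is 6, so S=6.
Step 7. [col 3: I + X ≡ N (mod 10)] in column 3 we have I+X≡N with carry-in 0; given I=1, N=5 and digits 1,2,5,6,7,8 already taken and all letters distinct, that pins X to 4 ⇒ X=4.
Step 8. [col 4: M + X ≡ X (mod 10)] column 4 reads M+X+carry(0)=X with X=4; with digits 1,2,4,5,6,7,8 already taken and all letters distinct, the only value for M is 0. So M=0.
Step 9. [col 6: I + Y ≡ N (mod 10)] from column 6 (I=1, N=5, carry-in 1, digits 0,1,2,4,5,6,7,8 already taken and all letters distinct): Y must equal 3. So Y=3.

Answer: D=8, I=1, M=0, N=5, R=7, S=6, T=2, X=4, Y=3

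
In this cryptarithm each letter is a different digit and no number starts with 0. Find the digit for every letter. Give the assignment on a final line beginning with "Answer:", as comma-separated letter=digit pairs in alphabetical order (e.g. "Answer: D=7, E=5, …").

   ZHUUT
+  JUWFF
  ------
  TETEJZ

Step 1. [col 1: T + F ≡ Z (mod 10)] no forcing yet in column 1 (carry-in 0); Z=8 is free and consistent — try it. So Z=8.
Step 2. [col 1: T + F ≡ Z (mod 10)] column 1 (T + F ≡ Z (mod 10), carry-in 0) doesn't pin F yet; pick F=7 and continue ⇒ F=7.
Step 3. [col 1: T + F ≡ Z (mod 10)] in column 1 we have T+F≡Z with carry-in 0; given F=7, Z=8 and digits 7,8 already taken and all letters distinct, that pins T to 1, so T=1.
Step 4. [col 2: U + F ≡ J (mod 10)] no forcing yet in column 2 (carry-in 0); U=6 is free and consistent — try it, so U=6.
Step 5. [col 2: U + F ≡ J (mod 10)] column 2: given U=6, F=7, carry-in 0, and digits 1,6,7,8 already taken and all letters distinct, U+F≡J (mod 10) forces J=3. So J=3.
Step 6. [col 3: U + W ≡ E (mod 10)] column 3 (U + W ≡ E (mod 10), carry-in 1) doesn't pin W yet; pick W=5 and continue, so W=5.
Step 7. [col 3: U + W ≡ E (mod 10)] column 3 reads U+W+carry(1)=E with U=6, W=5; with digits 1,3,5,6,7,8 already taken and all letters distinct, the only value for E is 2. So E=2.
Step 8. [col 4: H + U ≡ T (mod 10)] in column 4 we have H+U≡T with carry-in 1; given U=6, T=1 and digits 1,2,3,5,6,7,8 already taken and all letters distinct, that pins H to 4. So H=4.

Answer: E=2, F=7, H=4, J=3, T=1, U=6, W=5, Z=8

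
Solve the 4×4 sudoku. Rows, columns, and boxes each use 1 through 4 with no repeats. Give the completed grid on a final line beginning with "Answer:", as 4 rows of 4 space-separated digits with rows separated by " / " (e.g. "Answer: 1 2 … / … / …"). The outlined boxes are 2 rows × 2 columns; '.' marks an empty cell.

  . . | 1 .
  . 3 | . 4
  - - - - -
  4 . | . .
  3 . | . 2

Step 1. [r3c4∈{1,3}] col 4 places 1 nowhere but r3c4 ⇒ r3c4=1.
Step 2. [r1c1∈{2}] r1c1 is down to just 2. So r1c1=2.
Step 3. [r4c2∈{1}] r4c2's peers cover all but 1 ⇒ r4c2=1.
Step 4. [r3c2∈{2}] r3c2 is down to just 2 ⇒ r3c2=2.
Step 5. [r4c3∈{4}] nothing but 4 survives at r4c3 ⇒ r4c3=4.
Step 6. [r1c4∈{3}] r1c4's peers cover all but 3. So r1c4=3.
Step 7. [r2c1∈{1}] only 1 remains possible at r2c1. So r2c1=1.
Step 8. [r3c3∈{3}] r3c3 has the single candidate 3. So r3c3=3.
Step 9. [r2c3∈{2}] r2c3 is down to just 2 ⇒ r2c3=2.
Step 10. [r1c2∈{4}] nothing but 4 survives at r1c2 ⇒ r1c2=4.

Answer: 2 4 1 3 / 1 3 2 4 / 4 2 3 1 / 3 1 4 2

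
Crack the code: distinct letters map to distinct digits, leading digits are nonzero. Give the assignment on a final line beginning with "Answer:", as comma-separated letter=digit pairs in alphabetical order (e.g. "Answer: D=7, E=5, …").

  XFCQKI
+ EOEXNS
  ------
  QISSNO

Step 1. [col 1: I + S ≡ O (mod 10)] I=7 is one option consistent with column 1 (I + S ≡ O (mod 10), carry-in 0) — take it, so I=7.
Step 2. [col 1: I + S ≡ O (mod 10)] O=1 is one option consistent with column 1 (I + S ≡ O (mod 10), carry-in 0) — take it. So O=1.
Step 3. [col 1: I + S ≡ O (mod 10)] column 1 reads I+S+carry(0)=O with I=7, O=1; with digits 1,7 already taken and all letters distinct, the only value for S is 4 ⇒ S=4.
Step 4. [col 2: K + N ≡ N (mod 10)] column 2 reads K+N+carry(1)=N with nothing yet; with digits 1,4,7 already taken and all letters distinct, the only value for K is 9 ⇒ K=9.
Step 5. [col 2: K + N ≡ N (mod 10)] several values work for N in column 2 (K + N ≡ N (mod 10), carry-in 1); try N=2. So N=2.
Step 6. [col 3: Q + X ≡ S (mod 10)] several values work for Q in column 3 (Q + X ≡ S (mod 10), carry-in 1); try Q=8 ⇒ Q=8.
Step 7. [col 3: Q + X ≡ S (mod 10)] column 3 reads Q+X+carry(1)=S with Q=8, S=4; with digits 1,2,4,7,8,9 already taken and all letters distinct, the only value for X is 5. So X=5.
Step 8. [col 4: C + E ≡ S (mod 10)] column 4 (C + E ≡ S (mod 10), carry-in 1) doesn't pin C yet; pick C=0 and continue. So C=0.
Step 9. [col 4: C + E ≡ S (mod 10)] from column 4 (C=0, S=4, carry-in 1, digits 0,1,2,4,5,7,8,9 already taken and all letters distinct): E must equal 3. So E=3.
Step 10. [col 5: F + O ≡ I (mod 10)] from column 5 (O=1, I=7, carry-in 0, digits 0,1,2,3,4,5,7,8,9 already taken and all letters distinct): F must equal 6, so F=6.

Answer: C=0, E=3, F=6, I=7, K=9, N=2, O=1, Q=8, S=4, X=5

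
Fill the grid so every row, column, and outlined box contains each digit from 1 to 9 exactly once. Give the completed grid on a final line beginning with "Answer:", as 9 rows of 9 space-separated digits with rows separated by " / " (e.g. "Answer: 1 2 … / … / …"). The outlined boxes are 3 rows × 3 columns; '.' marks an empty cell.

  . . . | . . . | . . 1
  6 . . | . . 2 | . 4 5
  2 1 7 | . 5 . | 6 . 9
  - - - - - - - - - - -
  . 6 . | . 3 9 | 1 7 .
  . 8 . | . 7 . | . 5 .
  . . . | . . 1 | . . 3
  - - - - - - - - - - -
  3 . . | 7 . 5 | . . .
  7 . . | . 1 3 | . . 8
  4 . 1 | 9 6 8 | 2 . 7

Step 1. [r1c1∈{5,8,9}] in col 1, 8 fits only at r1c1. So r1c1=8.
Step 2. [r4c4∈{2,4,5,8}] across row 4, 8 lands solely at r4c4, so r4c4=8.
Step 3. [r6c4∈{2,4,5,6}] 5 has one home in col 4: r6c4, so r6c4=5.
Step 4. [r6c8∈{2,6,8,9}] 6 has one home in row 6: r6c8. So r6c8=6.
Step 5. [r5c3∈{2,3,4,9}] r5c3 is the only open cell in row 5 admitting 3. So r5c3=3.
Step 6. [r2c3∈{9}] r2c3 is down to just 9. So r2c3=9.
Step 7. [r3c6∈{4}] r3c6 is down to just 4. So r3c6=4.
Step 8. [r8c8∈{9}] r8c8 has the single candidate 9, so r8c8=9.
Step 9. [r7c7∈{4}] r7c7 has the single candidate 4 ⇒ r7c7=4.
Step 10. [r7c5∈{2}] r7c5's peers cover all but 2. So r7c5=2.
Step 11. [r2c7∈{3,7,8}] row 2 places 7 nowhere but r2c7. So r2c7=7.
Step 12. [r1c7∈{3}] r1c7's peers cover all but 3. So r1c7=3.
Step 13. [r8c3∈{2,5,6}] 6 has one home in row 8: r8c3, so r8c3=6.
Step 14. [r6c2∈{2,4,7,9}] row 6 places 7 nowhere but r6c2. So r6c2=7.
Step 15. [r5c4∈{2,4,6}] r5c4 is the only open cell in col 4 admitting 2 ⇒ r5c4=2.
Step 16. [r9c2∈{5}] only 5 remains possible at r9c2, so r9c2=5.
Step 17. [r4c9∈{2,4}] r4c9 is the only open cell in col 9 admitting 2, so r4c9=2.
Step 18. [r4c3∈{4,5}] across row 4, 4 lands solely at r4c3 ⇒ r4c3=4.
Step 19. [r6c1∈{9}] r6c1 has the single candidate 9, so r6c1=9.
Step 20. [r3c4∈{3}] r3c4 is down to just 3 ⇒ r3c4=3.
Step 21. [r1c6∈{6,7}] r1c6 is the only open cell in row 1 admitting 7 ⇒ r1c6=7.
Step 22. [r2c5∈{8}] only 8 remains possible at r2c5 ⇒ r2c5=8.
Step 23. [r4c1∈{5}] r4c1 has the single candidate 5, so r4c1=5.
Step 24. [r6c7∈{8}] only 8 remains possible at r6c7, so r6c7=8.
Step 25. [r8c2∈{2}] r8c2 has the single candidate 2, so r8c2=2.
Step 26. [r9c8∈{3}] r9c8's peers cover all but 3. So r9c8=3.
Step 27. [r5c7∈{9}] only 9 remains possible at r5c7 ⇒ r5c7=9.
Step 28. [r6c3∈{2}] only 2 remains possible at r6c3. So r6c3=2.
Step 29. [r5c6∈{6}] only 6 remains possible at r5c6, so r5c6=6.
Step 30. [r2c4∈{1}] only 1 remains possible at r2c4. So r2c4=1.
Step 31. [r8c7∈{5}] r8c7's peers cover all but 5, so r8c7=5.
Step 32. [r2c2∈{3}] nothing but 3 survives at r2c2. So r2c2=3.
Step 33. [r1c5∈{9}] r1c5 has the single candidate 9 ⇒ r1c5=9.
Step 34. [r5c9∈{4}] r5c9 is down to just 4. So r5c9=4.
Step 35. [r1c3∈{5}] r1c3 is down to just 5 ⇒ r1c3=5.
Step 36. [r1c2∈{4}] nothing but 4 survives at r1c2, so r1c2=4.
Step 37. [r7c9∈{6}] r7c9 is down to just 6, so r7c9=6.
Step 38. [r5c1∈{1}] r5c1 is down to just 1, so r5c1=1.
Step 39. [r8c4∈{4}] r8c4 has the single candidate 4. So r8c4=4.
Step 40. [r7c8∈{1}] r7c8 has the single candidate 1 ⇒ r7c8=1.
Step 41. [r1c8∈{2}] only 2 remains possible at r1c8, so r1c8=2.
Step 42. [r1c4∈{6}] nothing but 6 survives at r1c4. So r1c4=6.
Step 43. [r7c2∈{9}] r7c2 has the single candidate 9. So r7c2=9.
Step 44. [r6c5∈{4}] r6c5's peers cover all but 4. So r6c5=4.
Step 45. [r7c3∈{8}] nothing but 8 survives at r7c3. So r7c3=8.
Step 46. [r3c8∈{8}] r3c8 is down to just 8, so r3c8=8.

Answer: 8 4 5 6 9 7 3 2 1 / 6 3 9 1 8 2 7 4 5 / 2 1 7 3 5 4 6 8 9 / 5 6 4 8 3 9 1 7 2 / 1 8 3 2 7 6 9 5 4 / 9 7 2 5 4 1 8 6 3 / 3 9 8 7 2 5 4 1 6 / 7 2 6 4 1 3 5 9 8 / 4 5 1 9 6 8 2 3 7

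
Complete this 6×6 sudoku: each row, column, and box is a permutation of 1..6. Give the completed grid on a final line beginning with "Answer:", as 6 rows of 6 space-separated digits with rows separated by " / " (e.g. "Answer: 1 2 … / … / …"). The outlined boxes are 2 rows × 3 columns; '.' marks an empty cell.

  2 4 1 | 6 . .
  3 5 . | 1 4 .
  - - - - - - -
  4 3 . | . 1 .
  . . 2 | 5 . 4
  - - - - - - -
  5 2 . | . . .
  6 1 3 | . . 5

Step 1. [r4c5∈{3,6}] 3 has one home in row 4: r4c5, so r4c5=3.
Step 2. [r3c6∈{2,6}] box 4 places 6 nowhere but r3c6. So r3c6=6.
Step 3. [r6c4∈{2,4}] 4 has one home in row 6: r6c4, so r6c4=4.
Step 4. [r1c6∈{3}] nothing but 3 survives at r1c6 ⇒ r1c6=3.
Step 5. [r5c4∈{3}] r5c4 is down to just 3. So r5c4=3.
Step 6. [r1c5∈{5}] r1c5 has the single candidate 5, so r1c5=5.
Step 7. [r4c1∈{1}] nothing but 1 survives at r4c1 ⇒ r4c1=1.
Step 8. [r3c4∈{2}] r3c4 has the single candidate 2. So r3c4=2.
Step 9. [r2c6∈{2}] only 2 remains possible at r2c6 ⇒ r2c6=2.
Step 10. [r5c6∈{1}] nothing but 1 survives at r5c6. So r5c6=1.
Step 11. [r6c5∈{2}] nothing but 2 survives at r6c5 ⇒ r6c5=2.
Step 12. [r4c2∈{6}] r4c2 has the single candidate 6. So r4c2=6.
Step 13. [r3c3∈{5}] r3c3's peers cover all but 5. So r3c3=5.
Step 14. [r2c3∈{6}] only 6 remains possible at r2c3, so r2c3=6.
Step 15. [r5c5∈{6}] only 6 remains possible at r5c5. So r5c5=6.
Step 16. [r5c3∈{4}] nothing but 4 survives at r5c3, so r5c3=4.

Answer: 2 4 1 6 5 3 / 3 5 6 1 4 2 / 4 3 5 2 1 6 / 1 6 2 5 3 4 / 5 2 4 3 6 1 / 6 1 3 4 2 5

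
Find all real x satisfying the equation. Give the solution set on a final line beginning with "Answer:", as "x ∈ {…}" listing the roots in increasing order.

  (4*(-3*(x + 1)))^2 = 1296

Step 1. [(4*(-3*(x + 1)))^2 = 1296] √ both sides: 1296 ≥ 0 gives two branches, so sqrt: 4*(-3*(x + 1)) = 36 or -36.
Step 2. [4*(-3*(x + 1)) = 36 or -36] LHS = 4·(…); ÷4 both sides, so div: -3*(x + 1) = 9 or -9.
Step 3. [-3*(x + 1) = 9 or -9] LHS = -3·(…); ÷-3 both sides. So div: x + 1 = -3 or 3.
Step 4. [x + 1 = -3 or 3] peel the +1: subtract 1 from each side, so sub: x = -4 or 2.

Answer: x ∈ {-4, 2}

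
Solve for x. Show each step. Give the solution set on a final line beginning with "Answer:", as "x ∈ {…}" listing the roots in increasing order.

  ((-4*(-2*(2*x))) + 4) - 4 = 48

Step 1. [((-4*(-2*(2*x))) + 4) - 4 = 48] the outer -4 inverts by adding 4 ⇒ sub: (-4*(-2*(2*x))) + 4 = 52.
Step 2. [(-4*(-2*(2*x))) + 4 = 52] common factor -4 (LHS and 52) — divide through, so factor: (-2*(2*x)) - 1 = -13.
Step 3. [(-2*(2*x)) - 1 = -13] 1 comes off first (add 1). So sub: -2*(2*x) = -12.
Step 4. [-2*(2*x) = -12] -2·(inner) — divide through by -2. So div: 2*x = 6.
Step 5. [2*x = 6] 2 out front; divide by 2. So div: x = 3.

Answer: x ∈ {3}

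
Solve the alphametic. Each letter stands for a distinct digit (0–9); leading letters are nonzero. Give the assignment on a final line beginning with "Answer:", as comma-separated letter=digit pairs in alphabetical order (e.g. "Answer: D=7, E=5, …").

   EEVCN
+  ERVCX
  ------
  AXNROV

Step 1. [A] the sum has 6 digits but both addends have 5; that extra leading digit A is the final carry, namely 1. So A=1.
Step 2. [col 1: N + X ≡ V (mod 10)] no forcing yet in column 1 (carry-in 0); V=5 is free and consistent — try it. So V=5.
Step 3. [col 1: N + X ≡ V (mod 10)] no forcing yet in column 1 (carry-in 0); N=9 is free and consistent — try it ⇒ N=9.
Step 4. [col 1: N + X ≡ V (mod 10)] column 1: given N=9, V=5, carry-in 0, and digits 1,5,9 already taken and all letters distinct, N+X≡V (mod 10) forces X=6 ⇒ X=6.
Step 5. [col 2: C + C ≡ O (mod 10)] column 2: given nothing yet, carry-in 1, and digits 1,5,6,9 already taken and all letters distinct, C+C≡O (mod 10) forces O=7. So O=7.
Step 6. [col 2: C + C ≡ O (mod 10)] several values work for C in column 2 (C + C ≡ O (mod 10), carry-in 1); try C=3. So C=3.
Step 7. [col 3: V + V ≡ R (mod 10)] in column 3 we have V+V≡R with carry-in 0; given V=5 and digits 1,3,5,6,7,9 already taken and all letters distinct, that pins R to 0. So R=0.
Step 8. [col 4: E + R ≡ N (mod 10)] from column 4 (R=0, N=9, carry-in 1, digits 0,1,3,5,6,7,9 already taken and all letters distinct): E must equal 8. So E=8.

Answer: A=1, C=3, E=8, N=9, O=7, R=0, V=5, X=6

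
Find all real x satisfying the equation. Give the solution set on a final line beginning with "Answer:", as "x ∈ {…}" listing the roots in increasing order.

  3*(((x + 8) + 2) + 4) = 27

Step 1. [3*(((x + 8) + 2) + 4) = 27] leading coefficient 3: divide by 3, so div: ((x + 8) + 2) + 4 = 9.
Step 2. [((x + 8) + 2) + 4 = 9] subtract 4: x sits inside (… + 4), so sub: (x + 8) + 2 = 5.
Step 3. [(x + 8) + 2 = 5] 2 comes off first (subtract 2), so sub: x + 8 = 3.
Step 4. [x + 8 = 3] peel the +8: subtract 8 from each side ⇒ sub: x = -5.

Answer: x ∈ {-5}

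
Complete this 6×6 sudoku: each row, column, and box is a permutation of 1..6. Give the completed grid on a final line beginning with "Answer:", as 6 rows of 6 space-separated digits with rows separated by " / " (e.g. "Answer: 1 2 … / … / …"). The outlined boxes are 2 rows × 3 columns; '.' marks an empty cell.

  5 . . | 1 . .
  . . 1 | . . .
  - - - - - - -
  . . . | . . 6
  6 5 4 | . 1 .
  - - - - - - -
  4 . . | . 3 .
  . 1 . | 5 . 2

Step 1. [r6c5∈{4,6}] 4 has one home in row 6: r6c5, so r6c5=4.
Step 2. [r4c4∈{2,3}] row 4 places 2 nowhere but r4c4, so r4c4=2.
Step 3. [r6c3∈{3,6}] in row 6, 6 fits only at r6c3 ⇒ r6c3=6.
Step 4. [r5c2∈{2}] r5c2 has the single candidate 2 ⇒ r5c2=2.
Step 5. [r3c2∈{3}] r3c2 is down to just 3. So r3c2=3.
Step 6. [r2c4∈{3,4,6}] r2c4 is the only open cell in col 4 admitting 3, so r2c4=3.
Step 7. [r2c1∈{2}] r2c1 has the single candidate 2 ⇒ r2c1=2.
Step 8. [r1c6∈{4}] nothing but 4 survives at r1c6, so r1c6=4.
Step 9. [r1c2∈{6}] r1c2 is down to just 6 ⇒ r1c2=6.
Step 10. [r3c5∈{5}] r3c5 is down to just 5, so r3c5=5.
Step 11. [r5c6∈{1}] r5c6 has the single candidate 1. So r5c6=1.
Step 12. [r1c5∈{2}] r1c5 has the single candidate 2. So r1c5=2.
Step 13. [r5c3∈{5}] r5c3's peers cover all but 5 ⇒ r5c3=5.
Step 14. [r5c4∈{6}] r5c4's peers cover all but 6. So r5c4=6.
Step 15. [r2c6∈{5}] nothing but 5 survives at r2c6 ⇒ r2c6=5.
Step 16. [r1c3∈{3}] only 3 remains possible at r1c3 ⇒ r1c3=3.
Step 17. [r3c1∈{1}] only 1 remains possible at r3c1, so r3c1=1.
Step 18. [r6c1∈{3}] r6c1 has the single candidate 3. So r6c1=3.
Step 19. [r3c3∈{2}] nothing but 2 survives at r3c3. So r3c3=2.
Step 20. [r2c2∈{4}] only 4 remains possible at r2c2 ⇒ r2c2=4.
Step 21. [r4c6∈{3}] nothing but 3 survives at r4c6 ⇒ r4c6=3.
Step 22. [r3c4∈{4}] only 4 remains possible at r3c4. So r3c4=4.
Step 23. [r2c5∈{6}] nothing but 6 survives at r2c5. So r2c5=6.

Answer: 5 6 3 1 2 4 / 2 4 1 3 6 5 / 1 3 2 4 5 6 / 6 5 4 2 1 3 / 4 2 5 6 3 1 / 3 1 6 5 4 2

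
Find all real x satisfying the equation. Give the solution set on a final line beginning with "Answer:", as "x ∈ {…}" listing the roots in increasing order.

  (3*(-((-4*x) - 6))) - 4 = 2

Step 1. [(3*(-((-4*x) - 6))) - 4 = 2] add 4: x sits inside (… - 4) ⇒ sub: 3*(-((-4*x) - 6)) = 6.
Step 2. [3*(-((-4*x) - 6)) = 6] divide by the outer 3, so div: -((-4*x) - 6) = 2.
Step 3. [-((-4*x) - 6) = 2] flip signs both sides. So neg: (-4*x) - 6 = -2.
Step 4. [(-4*x) - 6 = -2] the outer -6 inverts by adding 6, so sub: -4*x = 4.
Step 5. [-4*x = 4] divide by the outer -4. So div: x = -1.

Answer: x ∈ {-1}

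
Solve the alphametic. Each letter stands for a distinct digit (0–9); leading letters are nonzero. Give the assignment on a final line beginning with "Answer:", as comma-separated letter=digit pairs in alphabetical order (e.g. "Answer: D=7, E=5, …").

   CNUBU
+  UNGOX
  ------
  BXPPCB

Step 1. [col 1: U + X ≡ B (mod 10)] several values work for U in column 1 (U + X ≡ B (mod 10), carry-in 0); try U=6 ⇒ U=6.
Step 2. [col 1: U + X ≡ B (mod 10)] several values work for B in column 1 (U + X ≡ B (mod 10), carry-in 0); try B=1 ⇒ B=1.
Step 3. [col 1: U + X ≡ B (mod 10)] in column 1 we have U+X≡B with carry-in 0; given U=6, B=1 and digits 1,6 already taken and all letters distinct, that pins X to 5 ⇒ X=5.
Step 4. [col 2: B + O ≡ C (mod 10)] O=7 is one option consistent with column 2 (B + O ≡ C (mod 10), carry-in 1) — take it. So O=7.
Step 5. [col 2: B + O ≡ C (mod 10)] from column 2 (B=1, O=7, carry-in 1, digits 1,5,6,7 already taken and all letters distinct): C must equal 9. So C=9.
Step 6. [col 3: U + G ≡ P (mod 10)] several values work for G in column 3 (U + G ≡ P (mod 10), carry-in 0); try G=2 ⇒ G=2.
Step 7. [col 3: U + G ≡ P (mod 10)] column 3 reads U+G+carry(0)=P with U=6, G=2; with digits 1,2,5,6,7,9 already taken and all letters distinct, the only value for P is 8. So P=8.
Step 8. [col 4: N + N ≡ P (mod 10)] column 4 reads N+N+carry(0)=P with P=8; with digits 1,2,5,6,7,8,9 already taken and all letters distinct, the only value for N is 4 ⇒ N=4.

Answer: B=1, C=9, G=2, N=4, O=7, P=8, U=6, X=5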